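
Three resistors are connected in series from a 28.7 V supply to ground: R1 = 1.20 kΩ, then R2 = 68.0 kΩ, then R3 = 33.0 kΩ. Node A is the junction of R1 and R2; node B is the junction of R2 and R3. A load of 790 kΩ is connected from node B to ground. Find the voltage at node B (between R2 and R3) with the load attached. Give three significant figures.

At node B, R3 is in parallel with the load: R3‖R_L = 31.68 kΩ.
Below node A the resistance is R2 + (R3‖R_L) = 99.68 kΩ, so V_A = 28.7 × 99.68/100.9 = 28.36 V.
Then V_B = V_A × (R3‖R_L)/(R2 + R3‖R_L) = 28.36 × 31.68/99.68 = 9.01 V.

V ≈ 9.01 V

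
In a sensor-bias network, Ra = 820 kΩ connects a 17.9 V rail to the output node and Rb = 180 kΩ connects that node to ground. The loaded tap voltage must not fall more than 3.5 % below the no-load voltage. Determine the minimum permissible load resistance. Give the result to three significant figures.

Output resistance R_th = Ra‖Rb = (820 × 180)/1000 = 147.6 kΩ.
The fractional drop is R_th/(R_th + R_L); requiring this ≤ 0.0350 gives R_L ≥ R_th(1/0.0350 − 1) = 147.6 × 27.57 = 4.07 MΩ.

R_L(min) ≈ 4.07 MΩ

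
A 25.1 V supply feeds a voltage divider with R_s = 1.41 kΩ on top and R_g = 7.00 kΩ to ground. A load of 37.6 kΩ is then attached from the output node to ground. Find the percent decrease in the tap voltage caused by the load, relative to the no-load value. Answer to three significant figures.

The divider's output (Thévenin) resistance is R_s‖R_g = 1.174 kΩ.
Fractional drop under load = R_th/(R_th + R_L) = 1.174 / (1.174 + 37.6) = 0.03027.
So the output falls by 3.03 %.

3.03 %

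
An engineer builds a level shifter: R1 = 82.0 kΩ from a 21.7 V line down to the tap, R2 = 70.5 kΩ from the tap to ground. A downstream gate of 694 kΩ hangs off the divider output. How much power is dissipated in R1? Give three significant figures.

P ≈ 1.81 mW

Total resistance from the source is R1 + (R2‖R_L) = 146.0 kΩ, so I = 21.7/146.0 kΩ = 0.1486 mA.
P = I²·R1 = (0.1486 mA)² × 82.0 kΩ = 1.81 mW.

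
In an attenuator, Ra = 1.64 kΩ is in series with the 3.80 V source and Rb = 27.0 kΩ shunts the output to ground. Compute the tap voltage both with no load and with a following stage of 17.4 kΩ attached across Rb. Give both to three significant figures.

Open-circuit: V = 3.80 × 27.0/(1.64 + 27.0) = 3.58 V.
With the load, Rb becomes Rb‖R_L = 10.58 kΩ, so V = 3.80 × 10.58/12.22 = 3.29 V.

Unloaded: 3.58 V; loaded: 3.29 V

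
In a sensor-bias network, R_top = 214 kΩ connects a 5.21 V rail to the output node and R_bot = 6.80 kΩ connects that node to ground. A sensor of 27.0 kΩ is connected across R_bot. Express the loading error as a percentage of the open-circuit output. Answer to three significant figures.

Unloaded V = 5.21 × 6.80/220.8 = 0.1605 V.
Loaded: R_bot‖R_L = 5.432 kΩ, giving V = 5.21 × 5.432/219.4 = 0.1290 V.
Drop = (0.1605 − 0.1290) / 0.1605 = 19.6 %.

19.6 %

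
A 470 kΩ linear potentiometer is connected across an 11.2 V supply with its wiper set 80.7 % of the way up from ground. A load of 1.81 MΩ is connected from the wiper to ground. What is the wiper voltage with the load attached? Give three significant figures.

The wiper splits the pot into (1−α)R = 90.71 kΩ above and αR = 379.3 kΩ below.
Lower section ‖ load = 313.6 kΩ.
V_wiper = 11.2 × 313.6/(90.71 + 313.6) = 8.69 V.

V ≈ 8.69 V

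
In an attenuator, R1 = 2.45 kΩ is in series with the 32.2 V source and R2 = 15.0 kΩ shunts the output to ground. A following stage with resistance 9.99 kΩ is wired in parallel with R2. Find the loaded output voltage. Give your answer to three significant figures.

V_out ≈ 22.9 V

The load sits in parallel with R2: R2‖R_L = (15.0 × 9.99) / (15.0 + 9.99) = 5.996 kΩ.
V_out = 32.2 × 5.996 / (2.45 + 5.996) = 32.2 × 5.996/8.446 = 22.9 V.
(Unloaded it would have been 27.7 V.)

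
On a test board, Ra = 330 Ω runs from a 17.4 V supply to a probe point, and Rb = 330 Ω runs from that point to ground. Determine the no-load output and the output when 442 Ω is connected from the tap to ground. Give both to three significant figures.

Open-circuit: V = 17.4 × 330/(330 + 330) = 8.70 V.
With the load, Rb becomes Rb‖R_L = 188.9 Ω, so V = 17.4 × 188.9/518.9 = 6.34 V.

Unloaded: 8.70 V; loaded: 6.34 V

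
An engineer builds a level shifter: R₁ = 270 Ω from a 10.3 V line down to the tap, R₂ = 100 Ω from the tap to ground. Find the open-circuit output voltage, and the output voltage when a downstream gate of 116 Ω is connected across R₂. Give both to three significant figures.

Open-circuit: V = 10.3 × 100/(270 + 100) = 2.78 V.
With the load, R₂ becomes R₂‖R_L = 53.70 Ω, so V = 10.3 × 53.70/323.7 = 1.71 V.

Unloaded: 2.78 V; loaded: 1.71 V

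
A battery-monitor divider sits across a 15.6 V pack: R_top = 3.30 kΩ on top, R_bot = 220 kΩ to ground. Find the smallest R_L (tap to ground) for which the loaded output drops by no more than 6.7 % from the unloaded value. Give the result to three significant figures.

R_L(min) ≈ 45.3 kΩ

Output resistance R_th = R_top‖R_bot = (3.30 × 220)/223.3 = 3.251 kΩ.
The fractional drop is R_th/(R_th + R_L); requiring this ≤ 0.0670 gives R_L ≥ R_th(1/0.0670 − 1) = 3.251 × 13.93 = 45.3 kΩ.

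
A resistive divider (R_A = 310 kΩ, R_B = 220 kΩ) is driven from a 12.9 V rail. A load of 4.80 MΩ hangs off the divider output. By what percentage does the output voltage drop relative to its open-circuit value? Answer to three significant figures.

2.61 %

The divider's output (Thévenin) resistance is R_A‖R_B = 128.7 kΩ.
Fractional drop under load = R_th/(R_th + R_L) = 128.7 / (128.7 + 4800) = 0.02611.
So the output falls by 2.61 %.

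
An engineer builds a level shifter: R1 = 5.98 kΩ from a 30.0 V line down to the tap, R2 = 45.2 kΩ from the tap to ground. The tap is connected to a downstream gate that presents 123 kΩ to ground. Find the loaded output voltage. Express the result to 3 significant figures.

The load sits in parallel with R2: R2‖R_L = (45.2 × 123) / (45.2 + 123) = 33.05 kΩ.
V_out = 30.0 × 33.05 / (5.98 + 33.05) = 30.0 × 33.05/39.03 = 25.4 V.

V_out ≈ 25.4 V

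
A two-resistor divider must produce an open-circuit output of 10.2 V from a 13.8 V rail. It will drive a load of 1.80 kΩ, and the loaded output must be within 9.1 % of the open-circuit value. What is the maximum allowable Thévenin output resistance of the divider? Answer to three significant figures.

R_th ≤ 180 Ω

Loading drop = R_th/(R_th + R_L) ≤ 0.0910, so R_th ≤ R_L · ε/(1−ε) = 1.80 kΩ × 0.0910/0.9090 = 180 Ω.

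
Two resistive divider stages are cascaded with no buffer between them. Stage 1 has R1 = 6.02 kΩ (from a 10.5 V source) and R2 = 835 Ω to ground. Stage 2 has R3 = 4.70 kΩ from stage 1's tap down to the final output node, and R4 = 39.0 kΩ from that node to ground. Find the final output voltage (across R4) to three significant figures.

V_out ≈ 1.12 V

Stage 2 presents R3+R4 = 43700 Ω as a load on stage 1's tap.
Stage 1's lower leg becomes R2‖(R3+R4) = 819.3 Ω, so V_mid = 10.5 × 819.3/6839 = 1.258 V.
Stage 2 is itself unloaded: V_out = V_mid × R4/(R3+R4) = 1.258 × 39000/43700 = 1.12 V.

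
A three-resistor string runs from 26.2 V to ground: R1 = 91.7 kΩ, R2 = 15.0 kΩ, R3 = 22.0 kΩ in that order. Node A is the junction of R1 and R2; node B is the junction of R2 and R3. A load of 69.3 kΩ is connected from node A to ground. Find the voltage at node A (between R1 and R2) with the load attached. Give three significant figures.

Below node A the series string R2+R3 = 37.00 kΩ sits in parallel with the 69.3 kΩ load: 24.12 kΩ.
V_A = 26.2 × 24.12/(91.7 + 24.12) = 5.46 V.

V ≈ 5.46 V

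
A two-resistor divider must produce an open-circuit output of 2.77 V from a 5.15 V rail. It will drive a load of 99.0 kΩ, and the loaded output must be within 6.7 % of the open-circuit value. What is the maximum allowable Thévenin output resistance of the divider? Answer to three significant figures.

R_th ≤ 7.11 kΩ

Loading drop = R_th/(R_th + R_L) ≤ 0.0670, so R_th ≤ R_L · ε/(1−ε) = 99.0 kΩ × 0.0670/0.9330 = 7.11 kΩ.
(Any R1, R2 with R2/(R1+R2) = 0.538 and R1‖R2 ≤ 7.11 kΩ will meet the spec.)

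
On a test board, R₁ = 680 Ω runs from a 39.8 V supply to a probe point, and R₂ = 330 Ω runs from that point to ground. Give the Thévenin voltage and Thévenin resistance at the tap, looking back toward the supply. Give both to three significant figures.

V_th = 13.0 V, R_th = 222 Ω

V_th is the open-circuit tap voltage: 39.8 × 330/(680 + 330) = 13.0 V.
With the supply zeroed, R₁ and R₂ appear in parallel from the tap: R_th = R₁‖R₂ = (680 × 330)/1010 = 222 Ω.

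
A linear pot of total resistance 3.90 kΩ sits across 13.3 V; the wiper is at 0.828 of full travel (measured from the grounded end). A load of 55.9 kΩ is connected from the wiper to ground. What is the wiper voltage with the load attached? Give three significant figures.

V ≈ 10.9 V

The wiper splits the pot into (1−α)R = 670.8 Ω above and αR = 3229 Ω below.
Lower section ‖ load = 3053 Ω.
V_wiper = 13.3 × 3053/(670.8 + 3053) = 10.9 V.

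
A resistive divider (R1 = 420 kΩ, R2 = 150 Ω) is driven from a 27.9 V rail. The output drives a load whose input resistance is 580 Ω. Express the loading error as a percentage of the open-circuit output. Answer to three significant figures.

20.5 %

Unloaded V = 27.9 × 150/420200 = 0.009961 V.
Loaded: R2‖R_L = 119.2 Ω, giving V = 27.9 × 119.2/420100 = 0.007915 V.
Drop = (0.009961 − 0.007915) / 0.009961 = 20.5 %.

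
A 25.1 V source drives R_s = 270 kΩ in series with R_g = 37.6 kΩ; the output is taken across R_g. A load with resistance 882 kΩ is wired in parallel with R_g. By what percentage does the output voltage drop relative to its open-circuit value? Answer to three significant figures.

3.61 %

The divider's output (Thévenin) resistance is R_s‖R_g = 33.00 kΩ.
Fractional drop under load = R_th/(R_th + R_L) = 33.00 / (33.00 + 882) = 0.03607.
So the output falls by 3.61 %.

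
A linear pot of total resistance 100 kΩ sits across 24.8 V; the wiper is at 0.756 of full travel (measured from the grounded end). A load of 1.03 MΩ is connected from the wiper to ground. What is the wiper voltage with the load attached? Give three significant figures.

V ≈ 18.4 V

The wiper splits the pot into (1−α)R = 24.40 kΩ above and αR = 75.60 kΩ below.
Lower section ‖ load = 70.43 kΩ.
V_wiper = 24.8 × 70.43/(24.40 + 70.43) = 18.4 V.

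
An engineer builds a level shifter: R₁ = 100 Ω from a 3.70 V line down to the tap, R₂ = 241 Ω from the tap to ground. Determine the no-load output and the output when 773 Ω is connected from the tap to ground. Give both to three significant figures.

Unloaded: 2.61 V; loaded: 2.40 V

Open-circuit: V = 3.70 × 241/(100 + 241) = 2.61 V.
With the load, R₂ becomes R₂‖R_L = 183.7 Ω, so V = 3.70 × 183.7/283.7 = 2.40 V.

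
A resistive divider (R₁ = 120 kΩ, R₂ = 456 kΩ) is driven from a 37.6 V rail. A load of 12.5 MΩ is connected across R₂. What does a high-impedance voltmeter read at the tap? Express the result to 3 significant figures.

V_out ≈ 29.5 V

The load sits in parallel with R₂: R₂‖R_L = (456 × 12500) / (456 + 12500) = 440.0 kΩ.
V_out = 37.6 × 440.0 / (120 + 440.0) = 37.6 × 440.0/560.0 = 29.5 V.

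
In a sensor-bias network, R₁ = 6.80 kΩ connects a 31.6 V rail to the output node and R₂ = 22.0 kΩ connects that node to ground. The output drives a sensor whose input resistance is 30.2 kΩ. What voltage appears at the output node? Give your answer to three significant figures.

The load sits in parallel with R₂: R₂‖R_L = (22.0 × 30.2) / (22.0 + 30.2) = 12.73 kΩ.
V_out = 31.6 × 12.73 / (6.80 + 12.73) = 31.6 × 12.73/19.53 = 20.6 V.

V_out ≈ 20.6 V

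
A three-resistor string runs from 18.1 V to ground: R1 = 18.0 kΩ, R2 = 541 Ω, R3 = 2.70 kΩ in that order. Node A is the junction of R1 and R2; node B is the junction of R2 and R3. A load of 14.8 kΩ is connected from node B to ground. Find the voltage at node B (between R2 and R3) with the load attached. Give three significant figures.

At node B, R3 is in parallel with the load: R3‖R_L = 2283 Ω.
Below node A the resistance is R2 + (R3‖R_L) = 2824 Ω, so V_A = 18.1 × 2824/20820 = 2.455 V.
Then V_B = V_A × (R3‖R_L)/(R2 + R3‖R_L) = 2.455 × 2283/2824 = 1.98 V.

V ≈ 1.98 V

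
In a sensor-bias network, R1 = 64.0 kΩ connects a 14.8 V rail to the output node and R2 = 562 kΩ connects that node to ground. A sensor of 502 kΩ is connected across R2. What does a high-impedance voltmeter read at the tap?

V_out ≈ 11.9 V

The load sits in parallel with R2: R2‖R_L = (562 × 502) / (562 + 502) = 265.2 kΩ.
V_out = 14.8 × 265.2 / (64.0 + 265.2) = 14.8 × 265.2/329.2 = 11.9 V.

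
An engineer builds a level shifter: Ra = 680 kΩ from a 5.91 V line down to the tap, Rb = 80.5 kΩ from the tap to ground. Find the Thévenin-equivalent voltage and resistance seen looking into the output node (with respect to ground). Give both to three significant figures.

V_th is the open-circuit tap voltage: 5.91 × 80.5/(680 + 80.5) = 0.626 V.
With the supply zeroed, Ra and Rb appear in parallel from the tap: R_th = Ra‖Rb = (680 × 80.5)/760.5 = 72.0 kΩ.

V_th = 0.626 V, R_th = 72.0 kΩ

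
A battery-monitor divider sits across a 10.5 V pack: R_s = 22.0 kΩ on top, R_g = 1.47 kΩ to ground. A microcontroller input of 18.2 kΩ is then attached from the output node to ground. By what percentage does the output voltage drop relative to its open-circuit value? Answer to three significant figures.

7.04 %

The divider's output (Thévenin) resistance is R_s‖R_g = 1.378 kΩ.
Fractional drop under load = R_th/(R_th + R_L) = 1.378 / (1.378 + 18.2) = 0.07038.
So the output falls by 7.04 %.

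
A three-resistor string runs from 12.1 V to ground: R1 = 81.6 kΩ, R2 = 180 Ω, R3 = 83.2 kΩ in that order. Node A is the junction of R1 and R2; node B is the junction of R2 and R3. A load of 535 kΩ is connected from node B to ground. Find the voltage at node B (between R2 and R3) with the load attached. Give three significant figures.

V ≈ 5.67 V

At node B, R3 is in parallel with the load: R3‖R_L = 72000 Ω.
Below node A the resistance is R2 + (R3‖R_L) = 72180 Ω, so V_A = 12.1 × 72180/153800 = 5.680 V.
Then V_B = V_A × (R3‖R_L)/(R2 + R3‖R_L) = 5.680 × 72000/72180 = 5.67 V.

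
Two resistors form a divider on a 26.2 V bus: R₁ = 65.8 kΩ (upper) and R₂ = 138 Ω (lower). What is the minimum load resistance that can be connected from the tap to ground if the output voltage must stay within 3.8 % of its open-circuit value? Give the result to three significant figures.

R_L(min) ≈ 3.49 kΩ

Output resistance R_th = R₁‖R₂ = (65800 × 138)/65940 = 137.7 Ω.
The fractional drop is R_th/(R_th + R_L); requiring this ≤ 0.0380 gives R_L ≥ R_th(1/0.0380 − 1) = 137.7 × 25.32 = 3.49 kΩ.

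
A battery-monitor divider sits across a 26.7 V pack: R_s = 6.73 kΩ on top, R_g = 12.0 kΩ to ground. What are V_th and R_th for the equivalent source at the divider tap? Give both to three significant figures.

V_th = 17.1 V, R_th = 4.31 kΩ

V_th is the open-circuit tap voltage: 26.7 × 12.0/(6.73 + 12.0) = 17.1 V.
With the supply zeroed, R_s and R_g appear in parallel from the tap: R_th = R_s‖R_g = (6.73 × 12.0)/18.73 = 4.31 kΩ.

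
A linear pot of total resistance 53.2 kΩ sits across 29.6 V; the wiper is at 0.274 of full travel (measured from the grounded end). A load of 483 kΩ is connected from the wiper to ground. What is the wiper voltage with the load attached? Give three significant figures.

V ≈ 7.94 V

The wiper splits the pot into (1−α)R = 38.62 kΩ above and αR = 14.58 kΩ below.
Lower section ‖ load = 14.15 kΩ.
V_wiper = 29.6 × 14.15/(38.62 + 14.15) = 7.94 V.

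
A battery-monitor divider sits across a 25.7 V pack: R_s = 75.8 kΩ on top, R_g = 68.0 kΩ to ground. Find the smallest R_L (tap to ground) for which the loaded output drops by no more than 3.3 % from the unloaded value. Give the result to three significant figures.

R_L(min) ≈ 1.05 MΩ

Output resistance R_th = R_s‖R_g = (75.8 × 68.0)/143.8 = 35.84 kΩ.
The fractional drop is R_th/(R_th + R_L); requiring this ≤ 0.0330 gives R_L ≥ R_th(1/0.0330 − 1) = 35.84 × 29.30 = 1.05 MΩ.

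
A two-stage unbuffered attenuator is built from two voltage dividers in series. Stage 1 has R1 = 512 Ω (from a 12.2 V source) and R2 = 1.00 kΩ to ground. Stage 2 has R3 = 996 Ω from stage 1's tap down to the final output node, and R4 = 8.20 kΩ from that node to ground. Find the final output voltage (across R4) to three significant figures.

V_out ≈ 6.94 V

Stage 2 presents R3+R4 = 9196 Ω as a load on stage 1's tap.
Stage 1's lower leg becomes R2‖(R3+R4) = 901.9 Ω, so V_mid = 12.2 × 901.9/1414 = 7.782 V.
Stage 2 is itself unloaded: V_out = V_mid × R4/(R3+R4) = 7.782 × 8200/9196 = 6.94 V.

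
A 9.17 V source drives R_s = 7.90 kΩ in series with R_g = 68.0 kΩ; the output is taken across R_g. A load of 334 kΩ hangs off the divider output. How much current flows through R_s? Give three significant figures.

R_g‖R_L = 56.50 kΩ, so the source sees R_s + R_g‖R_L = 64.40 kΩ.
I = 9.17 V / 64.40 kΩ = 0.142 mA.

I ≈ 0.142 mA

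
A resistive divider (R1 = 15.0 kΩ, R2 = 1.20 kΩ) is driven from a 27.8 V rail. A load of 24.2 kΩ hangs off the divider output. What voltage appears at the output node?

V_out ≈ 1.97 V

The load sits in parallel with R2: R2‖R_L = (1.20 × 24.2) / (1.20 + 24.2) = 1.143 kΩ.
V_out = 27.8 × 1.143 / (15.0 + 1.143) = 27.8 × 1.143/16.14 = 1.97 V.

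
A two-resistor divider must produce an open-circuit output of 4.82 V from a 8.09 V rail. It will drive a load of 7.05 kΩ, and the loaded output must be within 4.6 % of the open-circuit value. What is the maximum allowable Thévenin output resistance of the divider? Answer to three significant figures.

R_th ≤ 340 Ω

Loading drop = R_th/(R_th + R_L) ≤ 0.0460, so R_th ≤ R_L · ε/(1−ε) = 7.05 kΩ × 0.0460/0.9540 = 340 Ω.
(Any R1, R2 with R2/(R1+R2) = 0.596 and R1‖R2 ≤ 340 Ω will meet the spec.)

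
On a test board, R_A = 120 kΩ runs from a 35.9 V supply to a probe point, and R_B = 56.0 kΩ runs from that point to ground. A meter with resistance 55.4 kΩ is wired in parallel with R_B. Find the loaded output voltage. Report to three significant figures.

The load sits in parallel with R_B: R_B‖R_L = (56.0 × 55.4) / (56.0 + 55.4) = 27.85 kΩ.
V_out = 35.9 × 27.85 / (120 + 27.85) = 35.9 × 27.85/147.8 = 6.76 V.
(Unloaded it would have been 11.4 V.)

V_out ≈ 6.76 V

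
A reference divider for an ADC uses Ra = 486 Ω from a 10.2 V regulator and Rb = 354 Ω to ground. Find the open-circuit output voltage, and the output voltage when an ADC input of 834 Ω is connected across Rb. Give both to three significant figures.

Open-circuit: V = 10.2 × 354/(486 + 354) = 4.30 V.
With the load, Rb becomes Rb‖R_L = 248.5 Ω, so V = 10.2 × 248.5/734.5 = 3.45 V.

Unloaded: 4.30 V; loaded: 3.45 V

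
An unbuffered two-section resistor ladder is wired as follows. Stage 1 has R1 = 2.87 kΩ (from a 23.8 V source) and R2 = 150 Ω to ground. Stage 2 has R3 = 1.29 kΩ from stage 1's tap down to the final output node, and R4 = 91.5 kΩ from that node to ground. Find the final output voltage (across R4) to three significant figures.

V_out ≈ 1.16 V

Stage 2 presents R3+R4 = 92790 Ω as a load on stage 1's tap.
Stage 1's lower leg becomes R2‖(R3+R4) = 149.8 Ω, so V_mid = 23.8 × 149.8/3020 = 1.180 V.
Stage 2 is itself unloaded: V_out = V_mid × R4/(R3+R4) = 1.180 × 91500/92790 = 1.16 V.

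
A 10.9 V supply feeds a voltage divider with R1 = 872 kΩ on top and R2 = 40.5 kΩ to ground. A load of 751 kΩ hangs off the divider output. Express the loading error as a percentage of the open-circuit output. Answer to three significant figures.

The divider's output (Thévenin) resistance is R1‖R2 = 38.70 kΩ.
Fractional drop under load = R_th/(R_th + R_L) = 38.70 / (38.70 + 751) = 0.04901.
So the output falls by 4.90 %.

4.90 %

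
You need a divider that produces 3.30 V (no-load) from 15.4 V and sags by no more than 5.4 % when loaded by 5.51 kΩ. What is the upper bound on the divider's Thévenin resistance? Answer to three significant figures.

R_th ≤ 315 Ω

Loading drop = R_th/(R_th + R_L) ≤ 0.0540, so R_th ≤ R_L · ε/(1−ε) = 5.51 kΩ × 0.0540/0.9460 = 315 Ω.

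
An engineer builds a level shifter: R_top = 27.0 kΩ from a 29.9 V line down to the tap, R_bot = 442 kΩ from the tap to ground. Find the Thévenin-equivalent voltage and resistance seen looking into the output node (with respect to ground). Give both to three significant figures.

V_th is the open-circuit tap voltage: 29.9 × 442/(27.0 + 442) = 28.2 V.
With the supply zeroed, R_top and R_bot appear in parallel from the tap: R_th = R_top‖R_bot = (27.0 × 442)/469.0 = 25.4 kΩ.

V_th = 28.2 V, R_th = 25.4 kΩ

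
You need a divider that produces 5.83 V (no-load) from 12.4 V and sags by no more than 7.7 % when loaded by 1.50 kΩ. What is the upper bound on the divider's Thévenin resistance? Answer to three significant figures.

Loading drop = R_th/(R_th + R_L) ≤ 0.0770, so R_th ≤ R_L · ε/(1−ε) = 1.50 kΩ × 0.0770/0.9230 = 125 Ω.

R_th ≤ 125 Ω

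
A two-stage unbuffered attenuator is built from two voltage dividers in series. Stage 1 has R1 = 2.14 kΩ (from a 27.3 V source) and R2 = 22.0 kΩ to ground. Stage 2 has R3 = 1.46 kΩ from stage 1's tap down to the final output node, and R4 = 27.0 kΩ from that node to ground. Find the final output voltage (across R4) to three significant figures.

V_out ≈ 22.1 V

Stage 2 presents R3+R4 = 28.46 kΩ as a load on stage 1's tap.
Stage 1's lower leg becomes R2‖(R3+R4) = 12.41 kΩ, so V_mid = 27.3 × 12.41/14.55 = 23.28 V.
Stage 2 is itself unloaded: V_out = V_mid × R4/(R3+R4) = 23.28 × 27.0/28.46 = 22.1 V.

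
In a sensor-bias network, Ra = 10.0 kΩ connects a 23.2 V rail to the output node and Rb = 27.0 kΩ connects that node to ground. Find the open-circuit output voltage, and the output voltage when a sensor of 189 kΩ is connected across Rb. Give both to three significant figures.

Open-circuit: V = 23.2 × 27.0/(10.0 + 27.0) = 16.9 V.
With the load, Rb becomes Rb‖R_L = 23.62 kΩ, so V = 23.2 × 23.62/33.62 = 16.3 V.

Unloaded: 16.9 V; loaded: 16.3 V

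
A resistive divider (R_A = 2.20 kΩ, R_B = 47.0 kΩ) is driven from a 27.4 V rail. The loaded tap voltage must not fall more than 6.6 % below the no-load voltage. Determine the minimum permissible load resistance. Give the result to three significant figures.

R_L(min) ≈ 29.7 kΩ

Output resistance R_th = R_A‖R_B = (2.20 × 47.0)/49.20 = 2.102 kΩ.
The fractional drop is R_th/(R_th + R_L); requiring this ≤ 0.0660 gives R_L ≥ R_th(1/0.0660 − 1) = 2.102 × 14.15 = 29.7 kΩ.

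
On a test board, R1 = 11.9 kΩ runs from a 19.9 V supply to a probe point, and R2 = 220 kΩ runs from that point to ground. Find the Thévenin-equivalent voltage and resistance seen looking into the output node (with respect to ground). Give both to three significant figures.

V_th = 18.9 V, R_th = 11.3 kΩ

V_th is the open-circuit tap voltage: 19.9 × 220/(11.9 + 220) = 18.9 V.
With the supply zeroed, R1 and R2 appear in parallel from the tap: R_th = R1‖R2 = (11.9 × 220)/231.9 = 11.3 kΩ.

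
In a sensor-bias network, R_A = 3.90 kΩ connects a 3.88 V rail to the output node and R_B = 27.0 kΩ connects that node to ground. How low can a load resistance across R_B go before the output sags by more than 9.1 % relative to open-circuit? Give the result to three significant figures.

Output resistance R_th = R_A‖R_B = (3.90 × 27.0)/30.90 = 3.408 kΩ.
The fractional drop is R_th/(R_th + R_L); requiring this ≤ 0.0910 gives R_L ≥ R_th(1/0.0910 − 1) = 3.408 × 9.989 = 34.0 kΩ.

R_L(min) ≈ 34.0 kΩ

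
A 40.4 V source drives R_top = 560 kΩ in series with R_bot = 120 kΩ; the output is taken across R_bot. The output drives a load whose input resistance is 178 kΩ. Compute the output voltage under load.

V_out ≈ 4.58 V

The load sits in parallel with R_bot: R_bot‖R_L = (120 × 178) / (120 + 178) = 71.68 kΩ.
V_out = 40.4 × 71.68 / (560 + 71.68) = 40.4 × 71.68/631.7 = 4.58 V.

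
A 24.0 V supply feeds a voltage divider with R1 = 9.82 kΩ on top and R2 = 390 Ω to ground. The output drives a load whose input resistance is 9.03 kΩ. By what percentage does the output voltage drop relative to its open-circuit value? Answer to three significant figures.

3.99 %

The divider's output (Thévenin) resistance is R1‖R2 = 375.1 Ω.
Fractional drop under load = R_th/(R_th + R_L) = 375.1 / (375.1 + 9030) = 0.03988.
So the output falls by 3.99 %.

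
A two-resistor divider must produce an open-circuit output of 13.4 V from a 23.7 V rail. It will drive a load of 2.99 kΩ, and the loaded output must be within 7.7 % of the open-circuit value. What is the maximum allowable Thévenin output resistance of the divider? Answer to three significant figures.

R_th ≤ 249 Ω

Loading drop = R_th/(R_th + R_L) ≤ 0.0770, so R_th ≤ R_L · ε/(1−ε) = 2.99 kΩ × 0.0770/0.9230 = 249 Ω.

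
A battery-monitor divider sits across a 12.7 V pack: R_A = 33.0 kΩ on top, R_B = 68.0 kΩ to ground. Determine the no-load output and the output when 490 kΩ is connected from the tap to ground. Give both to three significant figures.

Unloaded: 8.55 V; loaded: 8.18 V

Open-circuit: V = 12.7 × 68.0/(33.0 + 68.0) = 8.55 V.
With the load, R_B becomes R_B‖R_L = 59.71 kΩ, so V = 12.7 × 59.71/92.71 = 8.18 V.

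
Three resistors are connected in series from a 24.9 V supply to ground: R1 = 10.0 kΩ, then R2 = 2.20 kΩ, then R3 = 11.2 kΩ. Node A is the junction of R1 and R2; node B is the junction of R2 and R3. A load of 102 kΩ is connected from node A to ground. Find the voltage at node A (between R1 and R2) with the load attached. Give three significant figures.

V ≈ 13.5 V

Below node A the series string R2+R3 = 13.40 kΩ sits in parallel with the 102 kΩ load: 11.84 kΩ.
V_A = 24.9 × 11.84/(10.0 + 11.84) = 13.5 V.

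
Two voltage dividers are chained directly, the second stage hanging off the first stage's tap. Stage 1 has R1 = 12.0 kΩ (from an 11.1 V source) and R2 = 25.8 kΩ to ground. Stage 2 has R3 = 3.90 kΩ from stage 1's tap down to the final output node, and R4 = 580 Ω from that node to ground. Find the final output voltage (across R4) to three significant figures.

Stage 2 presents R3+R4 = 4480 Ω as a load on stage 1's tap.
Stage 1's lower leg becomes R2‖(R3+R4) = 3817 Ω, so V_mid = 11.1 × 3817/15820 = 2.679 V.
Stage 2 is itself unloaded: V_out = V_mid × R4/(R3+R4) = 2.679 × 580/4480 = 0.347 V.

V_out ≈ 0.347 V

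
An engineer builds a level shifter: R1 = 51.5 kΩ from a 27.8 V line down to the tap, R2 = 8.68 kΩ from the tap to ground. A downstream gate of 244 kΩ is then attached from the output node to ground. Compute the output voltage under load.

The load sits in parallel with R2: R2‖R_L = (8.68 × 244) / (8.68 + 244) = 8.382 kΩ.
V_out = 27.8 × 8.382 / (51.5 + 8.382) = 27.8 × 8.382/59.88 = 3.89 V.
(Unloaded it would have been 4.01 V.)

V_out ≈ 3.89 V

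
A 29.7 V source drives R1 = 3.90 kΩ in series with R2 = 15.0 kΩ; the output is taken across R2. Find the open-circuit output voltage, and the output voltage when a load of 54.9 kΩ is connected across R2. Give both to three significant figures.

Open-circuit: V = 29.7 × 15.0/(3.90 + 15.0) = 23.6 V.
With the load, R2 becomes R2‖R_L = 11.78 kΩ, so V = 29.7 × 11.78/15.68 = 22.3 V.

Unloaded: 23.6 V; loaded: 22.3 V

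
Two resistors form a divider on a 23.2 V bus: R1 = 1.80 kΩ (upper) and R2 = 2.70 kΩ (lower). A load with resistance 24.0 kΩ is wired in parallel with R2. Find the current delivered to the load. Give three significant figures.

I_L ≈ 0.555 mA

R2‖R_L = 2.427 kΩ; V_out = 23.2 × 2.427/4.227 = 13.32 V.
I_L = V_out / R_L = 13.32 / 24.0 kΩ = 0.555 mA.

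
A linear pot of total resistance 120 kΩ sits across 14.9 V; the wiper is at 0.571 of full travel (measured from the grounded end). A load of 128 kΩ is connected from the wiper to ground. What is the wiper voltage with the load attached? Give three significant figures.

The wiper splits the pot into (1−α)R = 51.48 kΩ above and αR = 68.52 kΩ below.
Lower section ‖ load = 44.63 kΩ.
V_wiper = 14.9 × 44.63/(51.48 + 44.63) = 6.92 V.

V ≈ 6.92 V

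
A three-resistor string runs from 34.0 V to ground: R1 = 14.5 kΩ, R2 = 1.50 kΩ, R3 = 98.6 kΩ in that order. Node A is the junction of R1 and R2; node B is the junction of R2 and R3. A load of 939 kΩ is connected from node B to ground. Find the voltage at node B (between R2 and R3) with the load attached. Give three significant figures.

V ≈ 28.8 V

At node B, R3 is in parallel with the load: R3‖R_L = 89.23 kΩ.
Below node A the resistance is R2 + (R3‖R_L) = 90.73 kΩ, so V_A = 34.0 × 90.73/105.2 = 29.32 V.
Then V_B = V_A × (R3‖R_L)/(R2 + R3‖R_L) = 29.32 × 89.23/90.73 = 28.8 V.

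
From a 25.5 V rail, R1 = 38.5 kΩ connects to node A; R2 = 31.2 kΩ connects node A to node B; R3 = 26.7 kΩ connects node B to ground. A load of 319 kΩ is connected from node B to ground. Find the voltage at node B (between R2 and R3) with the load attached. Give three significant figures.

V ≈ 6.66 V

At node B, R3 is in parallel with the load: R3‖R_L = 24.64 kΩ.
Below node A the resistance is R2 + (R3‖R_L) = 55.84 kΩ, so V_A = 25.5 × 55.84/94.34 = 15.09 V.
Then V_B = V_A × (R3‖R_L)/(R2 + R3‖R_L) = 15.09 × 24.64/55.84 = 6.66 V.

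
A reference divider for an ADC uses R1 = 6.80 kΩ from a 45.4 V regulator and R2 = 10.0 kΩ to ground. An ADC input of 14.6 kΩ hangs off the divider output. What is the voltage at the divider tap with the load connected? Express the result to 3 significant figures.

The load sits in parallel with R2: R2‖R_L = (10.0 × 14.6) / (10.0 + 14.6) = 5.935 kΩ.
V_out = 45.4 × 5.935 / (6.80 + 5.935) = 45.4 × 5.935/12.73 = 21.2 V.
(Unloaded it would have been 27.0 V.)

V_out ≈ 21.2 V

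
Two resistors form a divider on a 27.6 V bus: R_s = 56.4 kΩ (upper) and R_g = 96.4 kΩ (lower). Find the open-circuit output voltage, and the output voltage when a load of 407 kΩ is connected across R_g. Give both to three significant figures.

Unloaded: 17.4 V; loaded: 16.0 V

Open-circuit: V = 27.6 × 96.4/(56.4 + 96.4) = 17.4 V.
With the load, R_g becomes R_g‖R_L = 77.94 kΩ, so V = 27.6 × 77.94/134.3 = 16.0 V.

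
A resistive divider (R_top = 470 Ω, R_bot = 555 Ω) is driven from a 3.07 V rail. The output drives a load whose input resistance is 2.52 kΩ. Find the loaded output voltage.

The load sits in parallel with R_bot: R_bot‖R_L = (555 × 2520) / (555 + 2520) = 454.8 Ω.
V_out = 3.07 × 454.8 / (470 + 454.8) = 3.07 × 454.8/924.8 = 1.51 V.
(Unloaded it would have been 1.66 V.)

V_out ≈ 1.51 V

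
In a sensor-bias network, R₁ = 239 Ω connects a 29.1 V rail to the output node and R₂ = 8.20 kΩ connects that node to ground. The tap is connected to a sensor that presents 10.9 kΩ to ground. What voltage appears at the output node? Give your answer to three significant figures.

V_out ≈ 27.7 V

The load sits in parallel with R₂: R₂‖R_L = (8200 × 10900) / (8200 + 10900) = 4680 Ω.
V_out = 29.1 × 4680 / (239 + 4680) = 29.1 × 4680/4919 = 27.7 V.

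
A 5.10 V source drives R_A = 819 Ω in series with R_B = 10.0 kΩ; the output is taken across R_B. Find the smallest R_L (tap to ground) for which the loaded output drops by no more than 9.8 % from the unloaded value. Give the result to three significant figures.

R_L(min) ≈ 6.97 kΩ

Output resistance R_th = R_A‖R_B = (819 × 10000)/10820 = 757.0 Ω.
The fractional drop is R_th/(R_th + R_L); requiring this ≤ 0.0980 gives R_L ≥ R_th(1/0.0980 − 1) = 757.0 × 9.204 = 6.97 kΩ.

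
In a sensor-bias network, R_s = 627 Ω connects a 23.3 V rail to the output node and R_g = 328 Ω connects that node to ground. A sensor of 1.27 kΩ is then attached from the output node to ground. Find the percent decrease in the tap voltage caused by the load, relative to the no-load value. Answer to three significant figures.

Unloaded V = 23.3 × 328/955.0 = 8.0025 V.
Loaded: R_g‖R_L = 260.7 Ω, giving V = 23.3 × 260.7/887.7 = 6.8423 V.
Drop = (8.0025 − 6.8423) / 8.0025 = 14.5 %.

14.5 %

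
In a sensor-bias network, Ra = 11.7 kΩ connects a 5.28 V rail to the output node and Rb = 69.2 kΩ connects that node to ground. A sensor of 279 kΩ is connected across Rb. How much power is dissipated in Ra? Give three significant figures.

P ≈ 0.0723 mW

Total resistance from the source is Ra + (Rb‖R_L) = 67.15 kΩ, so I = 5.28/67.15 kΩ = 0.07863 mA.
P = I²·Ra = (0.07863 mA)² × 11.7 kΩ = 0.0723 mW.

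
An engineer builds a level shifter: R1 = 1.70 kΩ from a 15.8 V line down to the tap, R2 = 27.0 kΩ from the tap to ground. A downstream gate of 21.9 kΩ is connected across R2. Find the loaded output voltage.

The load sits in parallel with R2: R2‖R_L = (27.0 × 21.9) / (27.0 + 21.9) = 12.09 kΩ.
V_out = 15.8 × 12.09 / (1.70 + 12.09) = 15.8 × 12.09/13.79 = 13.9 V.

V_out ≈ 13.9 V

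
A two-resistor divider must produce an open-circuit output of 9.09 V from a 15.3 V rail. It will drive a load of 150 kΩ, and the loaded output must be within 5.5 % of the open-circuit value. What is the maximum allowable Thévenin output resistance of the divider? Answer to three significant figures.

Loading drop = R_th/(R_th + R_L) ≤ 0.0550, so R_th ≤ R_L · ε/(1−ε) = 150 kΩ × 0.0550/0.9450 = 8.73 kΩ.

R_th ≤ 8.73 kΩ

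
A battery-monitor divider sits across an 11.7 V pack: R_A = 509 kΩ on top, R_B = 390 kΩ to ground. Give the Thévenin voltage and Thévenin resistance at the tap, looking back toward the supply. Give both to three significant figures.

V_th = 5.08 V, R_th = 221 kΩ

V_th is the open-circuit tap voltage: 11.7 × 390/(509 + 390) = 5.08 V.
With the supply zeroed, R_A and R_B appear in parallel from the tap: R_th = R_A‖R_B = (509 × 390)/899.0 = 221 kΩ.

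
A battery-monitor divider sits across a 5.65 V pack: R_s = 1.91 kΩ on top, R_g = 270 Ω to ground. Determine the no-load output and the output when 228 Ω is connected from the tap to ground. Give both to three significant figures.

Open-circuit: V = 5.65 × 270/(1910 + 270) = 0.700 V.
With the load, R_g becomes R_g‖R_L = 123.6 Ω, so V = 5.65 × 123.6/2034 = 0.343 V.

Unloaded: 0.700 V; loaded: 0.343 V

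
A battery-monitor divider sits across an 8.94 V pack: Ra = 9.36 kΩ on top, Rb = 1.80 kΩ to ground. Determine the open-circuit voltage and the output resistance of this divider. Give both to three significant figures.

V_th = 1.44 V, R_th = 1.51 kΩ

V_th is the open-circuit tap voltage: 8.94 × 1.80/(9.36 + 1.80) = 1.44 V.
With the supply zeroed, Ra and Rb appear in parallel from the tap: R_th = Ra‖Rb = (9.36 × 1.80)/11.16 = 1.51 kΩ.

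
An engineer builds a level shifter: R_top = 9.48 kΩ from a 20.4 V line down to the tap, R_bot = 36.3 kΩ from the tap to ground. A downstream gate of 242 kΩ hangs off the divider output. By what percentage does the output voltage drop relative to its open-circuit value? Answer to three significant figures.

The divider's output (Thévenin) resistance is R_top‖R_bot = 7.517 kΩ.
Fractional drop under load = R_th/(R_th + R_L) = 7.517 / (7.517 + 242) = 0.03013.
So the output falls by 3.01 %.

3.01 %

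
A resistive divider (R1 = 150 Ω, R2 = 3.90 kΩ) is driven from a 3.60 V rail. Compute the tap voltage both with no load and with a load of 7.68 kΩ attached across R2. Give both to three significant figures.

Unloaded: 3.47 V; loaded: 3.40 V

Open-circuit: V = 3.60 × 3900/(150 + 3900) = 3.47 V.
With the load, R2 becomes R2‖R_L = 2587 Ω, so V = 3.60 × 2587/2737 = 3.40 V.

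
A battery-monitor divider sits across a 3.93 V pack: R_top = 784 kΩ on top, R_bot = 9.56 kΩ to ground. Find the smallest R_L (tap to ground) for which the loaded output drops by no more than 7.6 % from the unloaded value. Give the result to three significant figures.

Output resistance R_th = R_top‖R_bot = (784 × 9.56)/793.6 = 9.445 kΩ.
The fractional drop is R_th/(R_th + R_L); requiring this ≤ 0.0760 gives R_L ≥ R_th(1/0.0760 − 1) = 9.445 × 12.16 = 115 kΩ.

R_L(min) ≈ 115 kΩ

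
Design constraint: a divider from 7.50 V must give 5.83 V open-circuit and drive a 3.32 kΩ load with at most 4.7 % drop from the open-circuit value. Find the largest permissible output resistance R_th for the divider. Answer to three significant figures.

R_th ≤ 164 Ω

Loading drop = R_th/(R_th + R_L) ≤ 0.0470, so R_th ≤ R_L · ε/(1−ε) = 3.32 kΩ × 0.0470/0.9530 = 164 Ω.
(Any R1, R2 with R2/(R1+R2) = 0.777 and R1‖R2 ≤ 164 Ω will meet the spec.)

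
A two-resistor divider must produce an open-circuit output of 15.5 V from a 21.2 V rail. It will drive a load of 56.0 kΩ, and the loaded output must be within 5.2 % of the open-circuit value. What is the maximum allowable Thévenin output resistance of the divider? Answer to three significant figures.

Loading drop = R_th/(R_th + R_L) ≤ 0.0520, so R_th ≤ R_L · ε/(1−ε) = 56.0 kΩ × 0.0520/0.9480 = 3.07 kΩ.

R_th ≤ 3.07 kΩ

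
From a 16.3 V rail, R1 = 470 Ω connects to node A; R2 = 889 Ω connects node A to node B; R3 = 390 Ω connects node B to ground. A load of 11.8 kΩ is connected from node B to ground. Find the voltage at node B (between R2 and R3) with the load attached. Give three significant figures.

V ≈ 3.54 V

At node B, R3 is in parallel with the load: R3‖R_L = 377.5 Ω.
Below node A the resistance is R2 + (R3‖R_L) = 1267 Ω, so V_A = 16.3 × 1267/1737 = 11.89 V.
Then V_B = V_A × (R3‖R_L)/(R2 + R3‖R_L) = 11.89 × 377.5/1267 = 3.54 V.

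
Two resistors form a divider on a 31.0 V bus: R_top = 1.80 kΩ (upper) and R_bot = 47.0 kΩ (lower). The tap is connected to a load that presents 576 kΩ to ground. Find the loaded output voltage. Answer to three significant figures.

The load sits in parallel with R_bot: R_bot‖R_L = (47.0 × 576) / (47.0 + 576) = 43.45 kΩ.
V_out = 31.0 × 43.45 / (1.80 + 43.45) = 31.0 × 43.45/45.25 = 29.8 V.

V_out ≈ 29.8 V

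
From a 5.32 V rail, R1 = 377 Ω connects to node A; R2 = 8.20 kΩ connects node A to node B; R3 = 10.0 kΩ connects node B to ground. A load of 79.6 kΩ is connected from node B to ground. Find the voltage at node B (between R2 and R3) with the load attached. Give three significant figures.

V ≈ 2.71 V

At node B, R3 is in parallel with the load: R3‖R_L = 8884 Ω.
Below node A the resistance is R2 + (R3‖R_L) = 17080 Ω, so V_A = 5.32 × 17080/17460 = 5.205 V.
Then V_B = V_A × (R3‖R_L)/(R2 + R3‖R_L) = 5.205 × 8884/17080 = 2.71 V.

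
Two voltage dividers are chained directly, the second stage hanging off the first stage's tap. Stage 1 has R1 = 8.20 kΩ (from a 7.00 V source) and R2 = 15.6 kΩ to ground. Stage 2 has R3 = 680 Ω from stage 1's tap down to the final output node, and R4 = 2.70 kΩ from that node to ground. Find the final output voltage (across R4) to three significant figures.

V_out ≈ 1.42 V

Stage 2 presents R3+R4 = 3380 Ω as a load on stage 1's tap.
Stage 1's lower leg becomes R2‖(R3+R4) = 2778 Ω, so V_mid = 7.00 × 2778/10980 = 1.771 V.
Stage 2 is itself unloaded: V_out = V_mid × R4/(R3+R4) = 1.771 × 2700/3380 = 1.42 V.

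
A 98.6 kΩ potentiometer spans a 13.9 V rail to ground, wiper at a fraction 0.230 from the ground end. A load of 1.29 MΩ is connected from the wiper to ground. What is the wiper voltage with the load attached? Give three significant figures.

The wiper splits the pot into (1−α)R = 75.92 kΩ above and αR = 22.68 kΩ below.
Lower section ‖ load = 22.29 kΩ.
V_wiper = 13.9 × 22.29/(75.92 + 22.29) = 3.15 V.

V ≈ 3.15 V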